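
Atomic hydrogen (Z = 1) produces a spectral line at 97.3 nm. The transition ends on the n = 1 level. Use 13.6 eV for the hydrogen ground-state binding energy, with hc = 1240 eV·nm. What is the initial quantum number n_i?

The photon energy is ΔE = hc/λ = 1240 / 97.3 = 12.74 eV.
With Z = 1, ΔE = 13.60 × (1/n_f² − 1/n_i²), so 1/n_f² − 1/n_i² = 0.9371.
With n_f = 1: 1/n_i² = 1/1 − 0.9371 = 0.06293, so n_i ≈ 3.99.

n_i = 4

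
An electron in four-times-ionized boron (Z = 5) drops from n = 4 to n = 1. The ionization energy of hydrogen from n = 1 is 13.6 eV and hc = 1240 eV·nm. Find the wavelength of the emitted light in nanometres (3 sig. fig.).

3.89 nm

For Z = 5 the level energies scale as Z², so the effective Rydberg energy is 13.6 × 25 = 340.0 eV.
ΔE = 340.0 × (1/1² − 1/4²) = 340.0 × 0.9375 = 318.8 eV.
λ = hc/ΔE = 1240 / 318.8 = 3.89 nm.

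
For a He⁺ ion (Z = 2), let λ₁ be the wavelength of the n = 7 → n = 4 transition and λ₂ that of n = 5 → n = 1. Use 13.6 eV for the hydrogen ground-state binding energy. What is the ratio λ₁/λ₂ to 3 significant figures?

λ ∝ 1/ΔE ∝ 1/(1/n_f² − 1/n_i²), and the Z² and hc factors cancel in the ratio.
λ₁/λ₂ = (1/1² − 1/5²)/(1/4² − 1/7²) = 0.9600/0.04209 = 22.8.

22.8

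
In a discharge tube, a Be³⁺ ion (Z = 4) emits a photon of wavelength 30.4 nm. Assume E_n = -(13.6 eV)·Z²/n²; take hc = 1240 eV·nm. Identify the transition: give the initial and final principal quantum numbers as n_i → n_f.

The photon energy is ΔE = hc/λ = 1240 / 30.4 = 40.79 eV.
With Z = 4, ΔE = 217.6 × (1/n_f² − 1/n_i²), so 1/n_f² − 1/n_i² = 0.1875.
Trying n_f = 2 gives 1/n_i² = 0.06255, i.e. n_i ≈ 4; this pair matches.

n_i = 4, n_f = 2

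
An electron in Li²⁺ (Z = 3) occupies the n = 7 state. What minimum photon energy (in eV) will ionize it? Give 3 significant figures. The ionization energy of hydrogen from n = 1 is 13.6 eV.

E_n = −13.6 Z²/n² = −122.4/n² eV for Z = 3.
E_7 = −122.4/49 = −2.50 eV, so ionization (to E = 0) requires 2.50 eV.

2.50 eV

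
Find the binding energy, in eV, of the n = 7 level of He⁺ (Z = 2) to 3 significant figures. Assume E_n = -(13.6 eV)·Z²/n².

1.11 eV

E_n = −13.6 Z²/n² = −54.40/n² eV for Z = 2.
E_7 = −54.40/49 = −1.11 eV, so ionization (to E = 0) requires 1.11 eV.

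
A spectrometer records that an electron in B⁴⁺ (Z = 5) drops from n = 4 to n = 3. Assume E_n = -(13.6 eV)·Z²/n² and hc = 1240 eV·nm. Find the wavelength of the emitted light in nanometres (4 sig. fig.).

For Z = 5 the level energies scale as Z², so the effective Rydberg energy is 13.6 × 25 = 340.0 eV.
ΔE = 340.0 × (1/3² − 1/4²) = 340.0 × 0.04861 = 16.53 eV.
λ = hc/ΔE = 1240 / 16.53 = 75.03 nm.

75.03 nm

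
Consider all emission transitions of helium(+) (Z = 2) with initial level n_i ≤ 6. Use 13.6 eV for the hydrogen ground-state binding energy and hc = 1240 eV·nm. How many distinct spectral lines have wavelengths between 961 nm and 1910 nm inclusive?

Enumerate all n_i → n_f pairs with 1 ≤ n_f < n_i ≤ 6 and compute λ = 1240 / [13.6·4·(1/n_f² − 1/n_i²)].
Lines falling in [961, 1910] nm: 5→4 (1013 nm), 6→5 (1865 nm).

2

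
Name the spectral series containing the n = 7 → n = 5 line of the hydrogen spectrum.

Pfund

The series is set by the lower level: n_f = 5 is the Pfund series.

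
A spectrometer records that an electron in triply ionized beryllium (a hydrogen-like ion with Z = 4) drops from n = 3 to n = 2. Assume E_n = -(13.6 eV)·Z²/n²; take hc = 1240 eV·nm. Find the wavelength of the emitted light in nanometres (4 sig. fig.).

For Z = 4 the level energies scale as Z², so the effective Rydberg energy is 13.6 × 16 = 217.6 eV.
ΔE = 217.6 × (1/2² − 1/3²) = 217.6 × 0.1389 = 30.22 eV.
λ = hc/ΔE = 1240 / 30.22 = 41.03 nm.

41.03 nm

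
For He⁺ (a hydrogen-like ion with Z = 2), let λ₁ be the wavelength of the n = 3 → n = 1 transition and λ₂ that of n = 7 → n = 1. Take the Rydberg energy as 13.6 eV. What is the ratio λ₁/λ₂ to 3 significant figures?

1.10

λ ∝ 1/ΔE ∝ 1/(1/n_f² − 1/n_i²), and the Z² and hc factors cancel in the ratio.
λ₁/λ₂ = (1/1² − 1/7²)/(1/1² − 1/3²) = 0.9796/0.8889 = 1.10.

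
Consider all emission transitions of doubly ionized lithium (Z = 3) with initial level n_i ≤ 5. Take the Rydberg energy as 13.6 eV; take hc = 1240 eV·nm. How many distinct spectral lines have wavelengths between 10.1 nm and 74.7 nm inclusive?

7

Enumerate all n_i → n_f pairs with 1 ≤ n_f < n_i ≤ 5 and compute λ = 1240 / [13.6·9·(1/n_f² − 1/n_i²)].
Lines falling in [10.1, 74.7] nm: 5→1 (10.55 nm), 4→1 (10.81 nm), 3→1 (11.40 nm), 2→1 (13.51 nm), 5→2 (48.24 nm), 4→2 (54.03 nm), 3→2 (72.94 nm).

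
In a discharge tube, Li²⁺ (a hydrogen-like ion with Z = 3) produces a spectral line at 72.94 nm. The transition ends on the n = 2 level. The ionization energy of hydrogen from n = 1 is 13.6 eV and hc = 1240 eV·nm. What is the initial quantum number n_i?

n_i = 3

The photon energy is ΔE = hc/λ = 1240 / 72.94 = 17.00 eV.
With Z = 3, ΔE = 122.4 × (1/n_f² − 1/n_i²), so 1/n_f² − 1/n_i² = 0.1389.
With n_f = 2: 1/n_i² = 1/4 − 0.1389 = 0.1111, so n_i ≈ 3.00.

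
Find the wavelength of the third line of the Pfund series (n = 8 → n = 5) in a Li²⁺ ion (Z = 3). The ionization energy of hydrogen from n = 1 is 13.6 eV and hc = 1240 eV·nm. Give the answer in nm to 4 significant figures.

415.6 nm

The Pfund series terminates on n_f = 5; the third line has n_i = 5+3 = 8.
ΔE = 122.4 × (1/5² − 1/8²) = 2.984 eV.
λ = 1240 / 2.984 = 415.6 nm.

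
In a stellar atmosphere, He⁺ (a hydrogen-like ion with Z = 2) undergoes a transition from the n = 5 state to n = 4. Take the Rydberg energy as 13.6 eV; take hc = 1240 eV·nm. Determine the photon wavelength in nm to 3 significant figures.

For Z = 2 the level energies scale as Z², so the effective Rydberg energy is 13.6 × 4 = 54.40 eV.
ΔE = 54.40 × (1/4² − 1/5²) = 54.40 × 0.02250 = 1.224 eV.
λ = hc/ΔE = 1240 / 1.224 = 1010 nm.

1010 nm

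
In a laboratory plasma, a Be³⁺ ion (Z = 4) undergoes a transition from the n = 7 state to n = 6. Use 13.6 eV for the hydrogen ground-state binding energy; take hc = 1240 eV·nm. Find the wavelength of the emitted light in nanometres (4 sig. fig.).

For Z = 4 the level energies scale as Z², so the effective Rydberg energy is 13.6 × 16 = 217.6 eV.
ΔE = 217.6 × (1/6² − 1/7²) = 217.6 × 0.007370 = 1.604 eV.
λ = hc/ΔE = 1240 / 1.604 = 773.2 nm.

773.2 nm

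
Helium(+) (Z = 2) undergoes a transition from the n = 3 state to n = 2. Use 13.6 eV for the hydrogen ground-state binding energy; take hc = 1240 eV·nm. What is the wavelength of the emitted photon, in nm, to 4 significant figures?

For Z = 2 the level energies scale as Z², so the effective Rydberg energy is 13.6 × 4 = 54.40 eV.
ΔE = 54.40 × (1/2² − 1/3²) = 54.40 × 0.1389 = 7.556 eV.
λ = hc/ΔE = 1240 / 7.556 = 164.1 nm.

164.1 nm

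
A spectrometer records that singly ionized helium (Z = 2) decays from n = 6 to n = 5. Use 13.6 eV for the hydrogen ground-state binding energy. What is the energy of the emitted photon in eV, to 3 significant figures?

0.665 eV

The Bohr energies scale as Z², so for Z = 2: E_n = −54.40/n² eV.
E_6 = −54.40/36 = −1.511 eV and E_5 = −54.40/25 = −2.176 eV.
The photon energy is |E_6 − E_5| = 0.665 eV.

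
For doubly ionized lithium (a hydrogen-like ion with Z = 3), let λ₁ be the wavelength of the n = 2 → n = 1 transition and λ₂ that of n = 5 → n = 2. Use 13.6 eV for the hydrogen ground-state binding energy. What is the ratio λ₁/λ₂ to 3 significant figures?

0.280

λ ∝ 1/ΔE ∝ 1/(1/n_f² − 1/n_i²), and the Z² and hc factors cancel in the ratio.
λ₁/λ₂ = (1/2² − 1/5²)/(1/1² − 1/2²) = 0.2100/0.7500 = 0.280.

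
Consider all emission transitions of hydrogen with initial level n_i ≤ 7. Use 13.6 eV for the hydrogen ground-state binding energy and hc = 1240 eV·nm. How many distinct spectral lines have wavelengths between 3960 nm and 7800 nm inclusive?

Enumerate all n_i → n_f pairs with 1 ≤ n_f < n_i ≤ 7 and compute λ = 1240 / [13.6·1·(1/n_f² − 1/n_i²)].
Lines falling in [3960, 7800] nm: 5→4 (4052 nm), 7→5 (4654 nm), 6→5 (7460 nm).

3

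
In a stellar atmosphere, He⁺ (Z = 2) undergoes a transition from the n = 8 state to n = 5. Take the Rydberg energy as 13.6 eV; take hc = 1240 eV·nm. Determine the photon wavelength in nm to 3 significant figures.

For Z = 2 the level energies scale as Z², so the effective Rydberg energy is 13.6 × 4 = 54.40 eV.
ΔE = 54.40 × (1/5² − 1/8²) = 54.40 × 0.02438 = 1.326 eV.
λ = hc/ΔE = 1240 / 1.326 = 935 nm.

935 nm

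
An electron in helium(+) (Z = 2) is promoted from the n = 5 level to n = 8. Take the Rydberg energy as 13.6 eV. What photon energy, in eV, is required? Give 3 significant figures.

1.33 eV

The Bohr energies scale as Z², so for Z = 2: E_n = −54.40/n² eV.
E_8 = −54.40/64 = −0.8500 eV and E_5 = −54.40/25 = −2.176 eV.
The photon energy is |E_8 − E_5| = 1.33 eV.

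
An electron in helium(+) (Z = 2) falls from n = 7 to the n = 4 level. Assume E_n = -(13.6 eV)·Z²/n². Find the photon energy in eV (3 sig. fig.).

2.29 eV

The Bohr energies scale as Z², so for Z = 2: E_n = −54.40/n² eV.
E_7 = −54.40/49 = −1.110 eV and E_4 = −54.40/16 = −3.400 eV.
The photon energy is |E_7 − E_4| = 2.29 eV.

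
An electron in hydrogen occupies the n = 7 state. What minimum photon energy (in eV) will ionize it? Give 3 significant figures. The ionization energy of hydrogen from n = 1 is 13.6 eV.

0.278 eV

E_7 = −13.60/49 = −0.278 eV, so ionization (to E = 0) requires 0.278 eV.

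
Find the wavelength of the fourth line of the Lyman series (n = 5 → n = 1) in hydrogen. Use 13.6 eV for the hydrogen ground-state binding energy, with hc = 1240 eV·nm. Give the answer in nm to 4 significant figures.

The Lyman series terminates on n_f = 1; the fourth line has n_i = 1+4 = 5.
ΔE = 13.60 × (1/1² − 1/5²) = 13.06 eV.
λ = 1240 / 13.06 = 94.98 nm.

94.98 nm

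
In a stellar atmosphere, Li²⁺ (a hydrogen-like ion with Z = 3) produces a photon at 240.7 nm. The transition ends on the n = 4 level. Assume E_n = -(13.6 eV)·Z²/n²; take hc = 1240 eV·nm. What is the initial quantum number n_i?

n_i = 7

The photon energy is ΔE = hc/λ = 1240 / 240.7 = 5.152 eV.
With Z = 3, ΔE = 122.4 × (1/n_f² − 1/n_i²), so 1/n_f² − 1/n_i² = 0.04209.
With n_f = 4: 1/n_i² = 1/16 − 0.04209 = 0.02041, so n_i ≈ 7.00.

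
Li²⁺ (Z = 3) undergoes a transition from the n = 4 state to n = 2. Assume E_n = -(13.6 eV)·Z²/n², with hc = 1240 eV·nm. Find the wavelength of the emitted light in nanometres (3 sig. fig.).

For Z = 3 the level energies scale as Z², so the effective Rydberg energy is 13.6 × 9 = 122.4 eV.
ΔE = 122.4 × (1/2² − 1/4²) = 122.4 × 0.1875 = 22.95 eV.
λ = hc/ΔE = 1240 / 22.95 = 54.0 nm.

54.0 nm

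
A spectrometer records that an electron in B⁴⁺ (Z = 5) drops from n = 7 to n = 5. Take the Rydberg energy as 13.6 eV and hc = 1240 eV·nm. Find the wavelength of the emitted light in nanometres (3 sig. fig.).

186 nm

For Z = 5 the level energies scale as Z², so the effective Rydberg energy is 13.6 × 25 = 340.0 eV.
ΔE = 340.0 × (1/5² − 1/7²) = 340.0 × 0.01959 = 6.661 eV.
λ = hc/ΔE = 1240 / 6.661 = 186 nm.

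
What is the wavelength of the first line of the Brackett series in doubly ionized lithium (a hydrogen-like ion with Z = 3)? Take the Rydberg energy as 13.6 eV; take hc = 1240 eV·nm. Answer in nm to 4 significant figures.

The Brackett series terminates on n_f = 4; the first line has n_i = 4+1 = 5.
ΔE = 122.4 × (1/4² − 1/5²) = 2.754 eV.
λ = 1240 / 2.754 = 450.3 nm.

450.3 nm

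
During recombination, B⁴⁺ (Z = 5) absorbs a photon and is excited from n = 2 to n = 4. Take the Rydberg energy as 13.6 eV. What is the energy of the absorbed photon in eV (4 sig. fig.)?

The Bohr energies scale as Z², so for Z = 5: E_n = −340.0/n² eV.
E_4 = −340.0/16 = −21.25 eV and E_2 = −340.0/4 = −85.00 eV.
The photon energy is |E_4 − E_2| = 63.75 eV.

63.75 eV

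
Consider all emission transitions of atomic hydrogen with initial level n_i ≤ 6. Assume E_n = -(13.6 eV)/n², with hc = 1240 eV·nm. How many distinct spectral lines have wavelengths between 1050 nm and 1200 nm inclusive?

1

Enumerate all n_i → n_f pairs with 1 ≤ n_f < n_i ≤ 6 and compute λ = 1240 / [13.6·1·(1/n_f² − 1/n_i²)].
Lines falling in [1050, 1200] nm: 6→3 (1094 nm).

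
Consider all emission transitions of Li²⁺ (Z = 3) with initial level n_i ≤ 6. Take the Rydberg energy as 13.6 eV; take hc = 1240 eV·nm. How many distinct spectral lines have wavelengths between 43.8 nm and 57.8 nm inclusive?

3

Enumerate all n_i → n_f pairs with 1 ≤ n_f < n_i ≤ 6 and compute λ = 1240 / [13.6·9·(1/n_f² − 1/n_i²)].
Lines falling in [43.8, 57.8] nm: 6→2 (45.59 nm), 5→2 (48.24 nm), 4→2 (54.03 nm).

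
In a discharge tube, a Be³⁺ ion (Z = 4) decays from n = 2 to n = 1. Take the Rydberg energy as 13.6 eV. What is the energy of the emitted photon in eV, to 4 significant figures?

The Bohr energies scale as Z², so for Z = 4: E_n = −217.6/n² eV.
E_2 = −217.6/4 = −54.40 eV and E_1 = −217.6/1 = −217.6 eV.
The photon energy is |E_2 − E_1| = 163.2 eV.

163.2 eV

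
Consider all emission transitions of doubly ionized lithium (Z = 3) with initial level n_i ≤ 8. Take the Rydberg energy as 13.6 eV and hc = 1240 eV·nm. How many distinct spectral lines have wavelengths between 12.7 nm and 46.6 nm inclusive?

4

Enumerate all n_i → n_f pairs with 1 ≤ n_f < n_i ≤ 8 and compute λ = 1240 / [13.6·9·(1/n_f² − 1/n_i²)].
Lines falling in [12.7, 46.6] nm: 2→1 (13.51 nm), 8→2 (43.22 nm), 7→2 (44.12 nm), 6→2 (45.59 nm).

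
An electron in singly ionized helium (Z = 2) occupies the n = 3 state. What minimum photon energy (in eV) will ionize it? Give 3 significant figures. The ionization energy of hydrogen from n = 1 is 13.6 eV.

6.04 eV

E_n = −13.6 Z²/n² = −54.40/n² eV for Z = 2.
E_3 = −54.40/9 = −6.04 eV, so ionization (to E = 0) requires 6.04 eV.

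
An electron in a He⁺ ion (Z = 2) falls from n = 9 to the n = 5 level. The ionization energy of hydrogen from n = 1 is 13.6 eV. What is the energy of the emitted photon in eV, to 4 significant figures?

The Bohr energies scale as Z², so for Z = 2: E_n = −54.40/n² eV.
E_9 = −54.40/81 = −0.6716 eV and E_5 = −54.40/25 = −2.176 eV.
The photon energy is |E_9 − E_5| = 1.504 eV.

1.504 eV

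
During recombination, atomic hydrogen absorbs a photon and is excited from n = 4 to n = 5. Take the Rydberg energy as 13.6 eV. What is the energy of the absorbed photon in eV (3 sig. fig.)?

0.306 eV

E_5 = −13.60/25 = −0.5440 eV and E_4 = −13.60/16 = −0.8500 eV.
The photon energy is |E_5 − E_4| = 0.306 eV.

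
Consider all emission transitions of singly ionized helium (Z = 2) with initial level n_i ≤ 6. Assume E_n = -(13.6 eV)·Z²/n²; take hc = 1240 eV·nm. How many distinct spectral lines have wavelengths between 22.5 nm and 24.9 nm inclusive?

3

Enumerate all n_i → n_f pairs with 1 ≤ n_f < n_i ≤ 6 and compute λ = 1240 / [13.6·4·(1/n_f² − 1/n_i²)].
Lines falling in [22.5, 24.9] nm: 6→1 (23.45 nm), 5→1 (23.74 nm), 4→1 (24.31 nm).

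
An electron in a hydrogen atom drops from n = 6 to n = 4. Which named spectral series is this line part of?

Brackett

The series is set by the lower level: n_f = 4 is the Brackett series.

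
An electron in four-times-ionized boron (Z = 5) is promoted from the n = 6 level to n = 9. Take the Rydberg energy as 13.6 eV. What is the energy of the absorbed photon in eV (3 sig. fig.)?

The Bohr energies scale as Z², so for Z = 5: E_n = −340.0/n² eV.
E_9 = −340.0/81 = −4.198 eV and E_6 = −340.0/36 = −9.444 eV.
The photon energy is |E_9 − E_6| = 5.25 eV.

5.25 eV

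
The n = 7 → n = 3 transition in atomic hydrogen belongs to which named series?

Paschen

The series is set by the lower level: n_f = 3 is the Paschen series.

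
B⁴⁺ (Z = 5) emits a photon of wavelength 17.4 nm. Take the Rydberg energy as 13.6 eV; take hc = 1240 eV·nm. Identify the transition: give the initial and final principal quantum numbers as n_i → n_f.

n_i = 5, n_f = 2

The photon energy is ΔE = hc/λ = 1240 / 17.4 = 71.26 eV.
With Z = 5, ΔE = 340.0 × (1/n_f² − 1/n_i²), so 1/n_f² − 1/n_i² = 0.2096.
Trying n_f = 2 gives 1/n_i² = 0.04040, i.e. n_i ≈ 5; this pair matches.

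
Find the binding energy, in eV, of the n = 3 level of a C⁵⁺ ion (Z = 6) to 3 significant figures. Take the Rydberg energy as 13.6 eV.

E_n = −13.6 Z²/n² = −489.6/n² eV for Z = 6.
E_3 = −489.6/9 = −54.4 eV, so ionization (to E = 0) requires 54.4 eV.

54.4 eV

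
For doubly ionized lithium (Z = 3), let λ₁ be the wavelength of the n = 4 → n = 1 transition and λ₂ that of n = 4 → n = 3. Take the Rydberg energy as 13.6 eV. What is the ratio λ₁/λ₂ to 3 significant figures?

0.0519

λ ∝ 1/ΔE ∝ 1/(1/n_f² − 1/n_i²), and the Z² and hc factors cancel in the ratio.
λ₁/λ₂ = (1/3² − 1/4²)/(1/1² − 1/4²) = 0.04861/0.9375 = 0.0519.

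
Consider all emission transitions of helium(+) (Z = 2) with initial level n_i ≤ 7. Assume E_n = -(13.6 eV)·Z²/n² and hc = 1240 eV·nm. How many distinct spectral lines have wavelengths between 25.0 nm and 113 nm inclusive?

5

Enumerate all n_i → n_f pairs with 1 ≤ n_f < n_i ≤ 7 and compute λ = 1240 / [13.6·4·(1/n_f² − 1/n_i²)].
Lines falling in [25.0, 113] nm: 3→1 (25.64 nm), 2→1 (30.39 nm), 7→2 (99.28 nm), 6→2 (102.6 nm), 5→2 (108.5 nm).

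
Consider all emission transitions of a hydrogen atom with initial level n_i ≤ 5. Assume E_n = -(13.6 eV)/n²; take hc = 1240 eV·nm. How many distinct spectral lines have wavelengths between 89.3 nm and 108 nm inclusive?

Enumerate all n_i → n_f pairs with 1 ≤ n_f < n_i ≤ 5 and compute λ = 1240 / [13.6·1·(1/n_f² − 1/n_i²)].
Lines falling in [89.3, 108] nm: 5→1 (94.98 nm), 4→1 (97.25 nm), 3→1 (102.6 nm).

3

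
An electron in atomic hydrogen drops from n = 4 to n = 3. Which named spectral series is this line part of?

Paschen

The series is set by the lower level: n_f = 3 is the Paschen series.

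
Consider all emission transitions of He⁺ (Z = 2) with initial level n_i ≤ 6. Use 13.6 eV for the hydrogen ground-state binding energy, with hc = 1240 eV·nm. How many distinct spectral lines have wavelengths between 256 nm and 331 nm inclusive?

Enumerate all n_i → n_f pairs with 1 ≤ n_f < n_i ≤ 6 and compute λ = 1240 / [13.6·4·(1/n_f² − 1/n_i²)].
Lines falling in [256, 331] nm: 6→3 (273.5 nm), 5→3 (320.5 nm).

2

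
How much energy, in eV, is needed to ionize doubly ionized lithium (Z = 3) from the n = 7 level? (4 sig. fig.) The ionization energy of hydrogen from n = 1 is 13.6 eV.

E_n = −13.6 Z²/n² = −122.4/n² eV for Z = 3.
E_7 = −122.4/49 = −2.498 eV, so ionization (to E = 0) requires 2.498 eV.

2.498 eV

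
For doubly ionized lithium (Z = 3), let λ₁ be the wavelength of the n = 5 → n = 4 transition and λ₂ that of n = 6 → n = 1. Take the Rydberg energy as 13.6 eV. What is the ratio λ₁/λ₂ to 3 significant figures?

43.2

λ ∝ 1/ΔE ∝ 1/(1/n_f² − 1/n_i²), and the Z² and hc factors cancel in the ratio.
λ₁/λ₂ = (1/1² − 1/6²)/(1/4² − 1/5²) = 0.9722/0.02250 = 43.2.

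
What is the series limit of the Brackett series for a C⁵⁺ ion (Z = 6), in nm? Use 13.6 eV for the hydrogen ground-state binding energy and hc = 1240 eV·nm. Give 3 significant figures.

40.5 nm

The Brackett series has lower level n_f = 4; the series limit corresponds to n_i → ∞.
ΔE_max = 13.6 × 36 / 4² = 30.60 eV.
λ_min = 1240 / 30.60 = 40.5 nm.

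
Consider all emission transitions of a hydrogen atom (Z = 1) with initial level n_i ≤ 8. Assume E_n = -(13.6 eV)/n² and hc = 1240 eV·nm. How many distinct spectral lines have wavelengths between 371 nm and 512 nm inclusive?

5

Enumerate all n_i → n_f pairs with 1 ≤ n_f < n_i ≤ 8 and compute λ = 1240 / [13.6·1·(1/n_f² − 1/n_i²)].
Lines falling in [371, 512] nm: 8→2 (389.0 nm), 7→2 (397.1 nm), 6→2 (410.3 nm), 5→2 (434.2 nm), 4→2 (486.3 nm).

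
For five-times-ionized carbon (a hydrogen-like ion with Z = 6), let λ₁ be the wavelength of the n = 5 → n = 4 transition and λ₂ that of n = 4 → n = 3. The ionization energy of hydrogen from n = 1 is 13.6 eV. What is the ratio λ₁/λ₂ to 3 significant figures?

2.16

λ ∝ 1/ΔE ∝ 1/(1/n_f² − 1/n_i²), and the Z² and hc factors cancel in the ratio.
λ₁/λ₂ = (1/3² − 1/4²)/(1/4² − 1/5²) = 0.04861/0.02250 = 2.16.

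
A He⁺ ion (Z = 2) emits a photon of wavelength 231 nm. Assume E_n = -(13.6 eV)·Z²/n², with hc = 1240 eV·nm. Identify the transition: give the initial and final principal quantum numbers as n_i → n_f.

The photon energy is ΔE = hc/λ = 1240 / 231 = 5.368 eV.
With Z = 2, ΔE = 54.40 × (1/n_f² − 1/n_i²), so 1/n_f² − 1/n_i² = 0.09868.
Trying n_f = 3 gives 1/n_i² = 0.01244, i.e. n_i ≈ 9; this pair matches.

n_i = 9, n_f = 3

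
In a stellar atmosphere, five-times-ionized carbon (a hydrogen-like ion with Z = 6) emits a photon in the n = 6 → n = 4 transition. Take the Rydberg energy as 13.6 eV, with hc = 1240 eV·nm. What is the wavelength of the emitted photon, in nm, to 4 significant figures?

72.94 nm

For Z = 6 the level energies scale as Z², so the effective Rydberg energy is 13.6 × 36 = 489.6 eV.
ΔE = 489.6 × (1/4² − 1/6²) = 489.6 × 0.03472 = 17.00 eV.
λ = hc/ΔE = 1240 / 17.00 = 72.94 nm.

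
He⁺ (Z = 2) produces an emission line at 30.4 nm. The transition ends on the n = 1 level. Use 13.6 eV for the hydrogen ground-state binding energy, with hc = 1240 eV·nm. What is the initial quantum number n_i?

n_i = 2

The photon energy is ΔE = hc/λ = 1240 / 30.4 = 40.79 eV.
With Z = 2, ΔE = 54.40 × (1/n_f² − 1/n_i²), so 1/n_f² − 1/n_i² = 0.7498.
With n_f = 1: 1/n_i² = 1/1 − 0.7498 = 0.2502, so n_i ≈ 2.00.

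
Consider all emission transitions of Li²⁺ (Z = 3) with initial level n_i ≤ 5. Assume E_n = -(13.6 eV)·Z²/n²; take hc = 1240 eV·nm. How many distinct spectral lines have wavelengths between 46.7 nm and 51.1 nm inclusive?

1

Enumerate all n_i → n_f pairs with 1 ≤ n_f < n_i ≤ 5 and compute λ = 1240 / [13.6·9·(1/n_f² − 1/n_i²)].
Lines falling in [46.7, 51.1] nm: 5→2 (48.24 nm).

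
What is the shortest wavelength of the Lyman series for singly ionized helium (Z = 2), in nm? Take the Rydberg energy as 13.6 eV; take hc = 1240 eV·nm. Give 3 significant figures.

The Lyman series has lower level n_f = 1; the series limit corresponds to n_i → ∞.
ΔE_max = 13.6 × 4 / 1² = 54.40 eV.
λ_min = 1240 / 54.40 = 22.8 nm.

22.8 nm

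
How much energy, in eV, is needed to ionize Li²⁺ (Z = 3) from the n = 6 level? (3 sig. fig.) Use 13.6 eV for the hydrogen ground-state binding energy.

3.40 eV

E_n = −13.6 Z²/n² = −122.4/n² eV for Z = 3.
E_6 = −122.4/36 = −3.40 eV, so ionization (to E = 0) requires 3.40 eV.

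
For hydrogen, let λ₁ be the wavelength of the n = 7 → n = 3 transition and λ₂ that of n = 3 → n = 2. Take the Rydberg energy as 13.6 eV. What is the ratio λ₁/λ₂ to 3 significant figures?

λ ∝ 1/ΔE ∝ 1/(1/n_f² − 1/n_i²), and the Z² and hc factors cancel in the ratio.
λ₁/λ₂ = (1/2² − 1/3²)/(1/3² − 1/7²) = 0.1389/0.09070 = 1.53.

1.53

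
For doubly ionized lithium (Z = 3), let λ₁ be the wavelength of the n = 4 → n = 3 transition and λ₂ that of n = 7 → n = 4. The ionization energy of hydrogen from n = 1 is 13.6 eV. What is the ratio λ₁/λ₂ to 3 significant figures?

λ ∝ 1/ΔE ∝ 1/(1/n_f² − 1/n_i²), and the Z² and hc factors cancel in the ratio.
λ₁/λ₂ = (1/4² − 1/7²)/(1/3² − 1/4²) = 0.04209/0.04861 = 0.866.

0.866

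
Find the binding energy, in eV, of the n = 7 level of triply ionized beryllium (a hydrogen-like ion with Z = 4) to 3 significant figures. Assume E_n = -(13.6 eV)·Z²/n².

4.44 eV

E_n = −13.6 Z²/n² = −217.6/n² eV for Z = 4.
E_7 = −217.6/49 = −4.44 eV, so ionization (to E = 0) requires 4.44 eV.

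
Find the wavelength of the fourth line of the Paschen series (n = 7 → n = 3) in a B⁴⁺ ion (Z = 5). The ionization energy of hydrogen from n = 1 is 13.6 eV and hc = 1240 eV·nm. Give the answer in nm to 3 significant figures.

40.2 nm

The Paschen series terminates on n_f = 3; the fourth line has n_i = 3+4 = 7.
ΔE = 340.0 × (1/3² − 1/7²) = 30.84 eV.
λ = 1240 / 30.84 = 40.2 nm.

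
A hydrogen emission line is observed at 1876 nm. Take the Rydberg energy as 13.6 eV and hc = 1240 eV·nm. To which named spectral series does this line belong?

Paschen

ΔE = 1240/1876 = 0.6610 eV.
This matches 13.6 × (1/3² − 1/4²), so n_f = 3: the Paschen series.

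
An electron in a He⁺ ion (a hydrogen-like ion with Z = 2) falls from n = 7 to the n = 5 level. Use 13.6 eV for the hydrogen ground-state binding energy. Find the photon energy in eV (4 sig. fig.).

1.066 eV

The Bohr energies scale as Z², so for Z = 2: E_n = −54.40/n² eV.
E_7 = −54.40/49 = −1.110 eV and E_5 = −54.40/25 = −2.176 eV.
The photon energy is |E_7 − E_5| = 1.066 eV.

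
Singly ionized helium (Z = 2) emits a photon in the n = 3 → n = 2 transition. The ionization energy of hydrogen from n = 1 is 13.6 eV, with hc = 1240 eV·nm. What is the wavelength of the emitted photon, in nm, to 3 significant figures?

164 nm

For Z = 2 the level energies scale as Z², so the effective Rydberg energy is 13.6 × 4 = 54.40 eV.
ΔE = 54.40 × (1/2² − 1/3²) = 54.40 × 0.1389 = 7.556 eV.
λ = hc/ΔE = 1240 / 7.556 = 164 nm.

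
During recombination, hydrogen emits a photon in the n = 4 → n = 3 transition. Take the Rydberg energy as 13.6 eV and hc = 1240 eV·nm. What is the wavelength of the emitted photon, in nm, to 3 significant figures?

ΔE = 13.60 × (1/3² − 1/4²) = 13.60 × 0.04861 = 0.6611 eV.
λ = hc/ΔE = 1240 / 0.6611 = 1880 nm.
This line belongs to the Paschen series.

1880 nm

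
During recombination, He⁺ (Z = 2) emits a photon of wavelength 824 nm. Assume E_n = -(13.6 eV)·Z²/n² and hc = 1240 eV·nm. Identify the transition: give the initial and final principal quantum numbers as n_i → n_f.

n_i = 9, n_f = 5

The photon energy is ΔE = hc/λ = 1240 / 824 = 1.505 eV.
With Z = 2, ΔE = 54.40 × (1/n_f² − 1/n_i²), so 1/n_f² − 1/n_i² = 0.02766.
Trying n_f = 5 gives 1/n_i² = 0.01234, i.e. n_i ≈ 9; this pair matches.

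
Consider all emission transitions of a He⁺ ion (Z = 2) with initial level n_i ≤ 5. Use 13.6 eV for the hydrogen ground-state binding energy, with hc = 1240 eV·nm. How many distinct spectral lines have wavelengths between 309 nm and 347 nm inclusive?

Enumerate all n_i → n_f pairs with 1 ≤ n_f < n_i ≤ 5 and compute λ = 1240 / [13.6·4·(1/n_f² − 1/n_i²)].
Lines falling in [309, 347] nm: 5→3 (320.5 nm).

1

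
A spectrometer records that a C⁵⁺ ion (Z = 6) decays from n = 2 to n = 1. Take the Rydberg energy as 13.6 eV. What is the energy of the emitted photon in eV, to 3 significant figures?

The Bohr energies scale as Z², so for Z = 6: E_n = −489.6/n² eV.
E_2 = −489.6/4 = −122.4 eV and E_1 = −489.6/1 = −489.6 eV.
The photon energy is |E_2 − E_1| = 367 eV.

367 eV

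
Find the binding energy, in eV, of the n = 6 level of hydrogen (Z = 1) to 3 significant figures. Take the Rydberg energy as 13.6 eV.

E_6 = −13.60/36 = −0.378 eV, so ionization (to E = 0) requires 0.378 eV.

0.378 eV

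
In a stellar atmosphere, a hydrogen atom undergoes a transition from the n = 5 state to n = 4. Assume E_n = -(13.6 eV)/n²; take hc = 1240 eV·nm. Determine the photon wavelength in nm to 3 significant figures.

ΔE = 13.60 × (1/4² − 1/5²) = 13.60 × 0.02250 = 0.3060 eV.
λ = hc/ΔE = 1240 / 0.3060 = 4050 nm.

4050 nm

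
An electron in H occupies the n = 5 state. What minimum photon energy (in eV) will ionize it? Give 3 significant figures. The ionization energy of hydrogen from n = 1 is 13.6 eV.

0.544 eV

E_5 = −13.60/25 = −0.544 eV, so ionization (to E = 0) requires 0.544 eV.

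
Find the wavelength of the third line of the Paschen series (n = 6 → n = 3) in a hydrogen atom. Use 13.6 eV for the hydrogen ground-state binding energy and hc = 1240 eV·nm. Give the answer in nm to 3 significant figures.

1090 nm

The Paschen series terminates on n_f = 3; the third line has n_i = 3+3 = 6.
ΔE = 13.60 × (1/3² − 1/6²) = 1.133 eV.
λ = 1240 / 1.133 = 1090 nm.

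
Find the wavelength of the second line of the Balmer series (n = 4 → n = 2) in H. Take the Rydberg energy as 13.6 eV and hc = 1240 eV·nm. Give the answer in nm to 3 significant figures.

The Balmer series terminates on n_f = 2; the second line has n_i = 2+2 = 4.
ΔE = 13.60 × (1/2² − 1/4²) = 2.550 eV.
λ = 1240 / 2.550 = 486 nm.

486 nm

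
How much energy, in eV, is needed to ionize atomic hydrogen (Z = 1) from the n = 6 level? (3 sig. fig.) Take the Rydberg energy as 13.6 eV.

E_6 = −13.60/36 = −0.378 eV, so ionization (to E = 0) requires 0.378 eV.

0.378 eV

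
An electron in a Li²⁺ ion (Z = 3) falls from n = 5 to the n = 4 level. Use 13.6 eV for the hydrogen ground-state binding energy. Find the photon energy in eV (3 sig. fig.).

The Bohr energies scale as Z², so for Z = 3: E_n = −122.4/n² eV.
E_5 = −122.4/25 = −4.896 eV and E_4 = −122.4/16 = −7.650 eV.
The photon energy is |E_5 − E_4| = 2.75 eV.

2.75 eV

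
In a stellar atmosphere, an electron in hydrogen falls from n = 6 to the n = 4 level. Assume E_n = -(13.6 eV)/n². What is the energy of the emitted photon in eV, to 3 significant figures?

0.472 eV

E_6 = −13.60/36 = −0.3778 eV and E_4 = −13.60/16 = −0.8500 eV.
The photon energy is |E_6 − E_4| = 0.472 eV.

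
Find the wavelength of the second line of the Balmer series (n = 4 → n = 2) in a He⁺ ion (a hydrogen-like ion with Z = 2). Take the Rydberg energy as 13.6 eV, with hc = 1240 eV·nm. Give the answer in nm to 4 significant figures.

The Balmer series terminates on n_f = 2; the second line has n_i = 2+2 = 4.
ΔE = 54.40 × (1/2² − 1/4²) = 10.20 eV.
λ = 1240 / 10.20 = 121.6 nm.

121.6 nm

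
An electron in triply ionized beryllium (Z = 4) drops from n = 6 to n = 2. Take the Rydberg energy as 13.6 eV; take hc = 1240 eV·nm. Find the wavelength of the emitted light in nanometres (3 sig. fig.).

For Z = 4 the level energies scale as Z², so the effective Rydberg energy is 13.6 × 16 = 217.6 eV.
ΔE = 217.6 × (1/2² − 1/6²) = 217.6 × 0.2222 = 48.36 eV.
λ = hc/ΔE = 1240 / 48.36 = 25.6 nm.

25.6 nm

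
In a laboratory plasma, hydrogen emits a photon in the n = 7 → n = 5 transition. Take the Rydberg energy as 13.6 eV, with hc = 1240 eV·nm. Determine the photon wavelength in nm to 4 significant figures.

ΔE = 13.60 × (1/5² − 1/7²) = 13.60 × 0.01959 = 0.2664 eV.
λ = hc/ΔE = 1240 / 0.2664 = 4654 nm.
This line belongs to the Pfund series.

4654 nm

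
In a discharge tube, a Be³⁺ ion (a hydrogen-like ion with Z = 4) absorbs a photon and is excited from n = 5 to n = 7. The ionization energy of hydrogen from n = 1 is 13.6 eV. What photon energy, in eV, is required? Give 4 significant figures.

4.263 eV

The Bohr energies scale as Z², so for Z = 4: E_n = −217.6/n² eV.
E_7 = −217.6/49 = −4.441 eV and E_5 = −217.6/25 = −8.704 eV.
The photon energy is |E_7 − E_5| = 4.263 eV.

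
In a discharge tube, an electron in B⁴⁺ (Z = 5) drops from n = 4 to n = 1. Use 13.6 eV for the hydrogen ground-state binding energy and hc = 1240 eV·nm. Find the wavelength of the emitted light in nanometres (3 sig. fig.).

3.89 nm

For Z = 5 the level energies scale as Z², so the effective Rydberg energy is 13.6 × 25 = 340.0 eV.
ΔE = 340.0 × (1/1² − 1/4²) = 340.0 × 0.9375 = 318.8 eV.
λ = hc/ΔE = 1240 / 318.8 = 3.89 nm.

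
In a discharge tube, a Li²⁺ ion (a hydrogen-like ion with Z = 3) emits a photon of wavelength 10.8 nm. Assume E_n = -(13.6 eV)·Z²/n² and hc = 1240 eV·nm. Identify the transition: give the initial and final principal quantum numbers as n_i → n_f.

n_i = 4, n_f = 1

The photon energy is ΔE = hc/λ = 1240 / 10.8 = 114.8 eV.
With Z = 3, ΔE = 122.4 × (1/n_f² − 1/n_i²), so 1/n_f² − 1/n_i² = 0.9380.
Trying n_f = 1 gives 1/n_i² = 0.06197, i.e. n_i ≈ 4; this pair matches.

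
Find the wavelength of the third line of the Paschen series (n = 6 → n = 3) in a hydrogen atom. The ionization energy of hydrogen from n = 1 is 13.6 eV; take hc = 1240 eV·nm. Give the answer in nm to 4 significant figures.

The Paschen series terminates on n_f = 3; the third line has n_i = 3+3 = 6.
ΔE = 13.60 × (1/3² − 1/6²) = 1.133 eV.
λ = 1240 / 1.133 = 1094 nm.

1094 nm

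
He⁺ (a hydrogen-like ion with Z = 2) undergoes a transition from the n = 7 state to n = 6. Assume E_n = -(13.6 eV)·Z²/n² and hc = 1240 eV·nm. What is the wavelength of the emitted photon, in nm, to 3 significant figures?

3090 nm

For Z = 2 the level energies scale as Z², so the effective Rydberg energy is 13.6 × 4 = 54.40 eV.
ΔE = 54.40 × (1/6² − 1/7²) = 54.40 × 0.007370 = 0.4009 eV.
λ = hc/ΔE = 1240 / 0.4009 = 3090 nm.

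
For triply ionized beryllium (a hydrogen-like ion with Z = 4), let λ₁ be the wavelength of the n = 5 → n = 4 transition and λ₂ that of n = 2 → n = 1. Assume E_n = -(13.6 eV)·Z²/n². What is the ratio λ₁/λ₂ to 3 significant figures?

33.3

λ ∝ 1/ΔE ∝ 1/(1/n_f² − 1/n_i²), and the Z² and hc factors cancel in the ratio.
λ₁/λ₂ = (1/1² − 1/2²)/(1/4² − 1/5²) = 0.7500/0.02250 = 33.3.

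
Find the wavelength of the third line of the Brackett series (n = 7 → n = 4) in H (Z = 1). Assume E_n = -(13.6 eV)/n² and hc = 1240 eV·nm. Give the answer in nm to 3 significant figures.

2170 nm

The Brackett series terminates on n_f = 4; the third line has n_i = 4+3 = 7.
ΔE = 13.60 × (1/4² − 1/7²) = 0.5724 eV.
λ = 1240 / 0.5724 = 2170 nm.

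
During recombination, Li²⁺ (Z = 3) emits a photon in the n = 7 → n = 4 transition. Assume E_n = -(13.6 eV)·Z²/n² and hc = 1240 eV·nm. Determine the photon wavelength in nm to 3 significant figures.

241 nm

For Z = 3 the level energies scale as Z², so the effective Rydberg energy is 13.6 × 9 = 122.4 eV.
ΔE = 122.4 × (1/4² − 1/7²) = 122.4 × 0.04209 = 5.152 eV.
λ = hc/ΔE = 1240 / 5.152 = 241 nm.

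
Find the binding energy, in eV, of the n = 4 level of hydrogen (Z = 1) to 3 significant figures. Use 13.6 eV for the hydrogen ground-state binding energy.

0.850 eV

E_4 = −13.60/16 = −0.850 eV, so ionization (to E = 0) requires 0.850 eV.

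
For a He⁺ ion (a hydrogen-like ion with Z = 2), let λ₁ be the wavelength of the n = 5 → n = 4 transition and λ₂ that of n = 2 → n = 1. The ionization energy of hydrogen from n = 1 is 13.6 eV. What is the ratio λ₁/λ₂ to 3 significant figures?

33.3

λ ∝ 1/ΔE ∝ 1/(1/n_f² − 1/n_i²), and the Z² and hc factors cancel in the ratio.
λ₁/λ₂ = (1/1² − 1/2²)/(1/4² − 1/5²) = 0.7500/0.02250 = 33.3.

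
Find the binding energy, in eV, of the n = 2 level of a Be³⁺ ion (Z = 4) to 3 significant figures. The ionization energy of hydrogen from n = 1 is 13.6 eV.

E_n = −13.6 Z²/n² = −217.6/n² eV for Z = 4.
E_2 = −217.6/4 = −54.4 eV, so ionization (to E = 0) requires 54.4 eV.

54.4 eV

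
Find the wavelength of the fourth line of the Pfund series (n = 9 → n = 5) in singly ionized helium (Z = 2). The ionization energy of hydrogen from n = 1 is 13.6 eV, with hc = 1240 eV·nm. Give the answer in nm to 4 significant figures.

The Pfund series terminates on n_f = 5; the fourth line has n_i = 5+4 = 9.
ΔE = 54.40 × (1/5² − 1/9²) = 1.504 eV.
λ = 1240 / 1.504 = 824.3 nm.

824.3 nm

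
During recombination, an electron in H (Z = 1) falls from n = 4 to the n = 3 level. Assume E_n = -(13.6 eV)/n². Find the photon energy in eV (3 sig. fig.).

0.661 eV

E_4 = −13.60/16 = −0.8500 eV and E_3 = −13.60/9 = −1.511 eV.
The photon energy is |E_4 − E_3| = 0.661 eV.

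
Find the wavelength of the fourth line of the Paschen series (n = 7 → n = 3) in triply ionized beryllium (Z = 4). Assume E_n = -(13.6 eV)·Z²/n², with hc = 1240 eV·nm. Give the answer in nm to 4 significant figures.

The Paschen series terminates on n_f = 3; the fourth line has n_i = 3+4 = 7.
ΔE = 217.6 × (1/3² − 1/7²) = 19.74 eV.
λ = 1240 / 19.74 = 62.83 nm.

62.83 nm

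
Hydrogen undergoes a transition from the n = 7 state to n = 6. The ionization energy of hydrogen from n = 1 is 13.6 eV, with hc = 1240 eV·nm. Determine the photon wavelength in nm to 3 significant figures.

12400 nm

ΔE = 13.60 × (1/6² − 1/7²) = 13.60 × 0.007370 = 0.1002 eV.
λ = hc/ΔE = 1240 / 0.1002 = 12400 nm.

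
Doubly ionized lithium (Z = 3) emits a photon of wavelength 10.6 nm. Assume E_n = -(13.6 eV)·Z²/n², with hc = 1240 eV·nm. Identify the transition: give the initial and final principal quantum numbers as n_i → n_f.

n_i = 5, n_f = 1

The photon energy is ΔE = hc/λ = 1240 / 10.6 = 117.0 eV.
With Z = 3, ΔE = 122.4 × (1/n_f² − 1/n_i²), so 1/n_f² − 1/n_i² = 0.9557.
Trying n_f = 1 gives 1/n_i² = 0.04427, i.e. n_i ≈ 5; this pair matches.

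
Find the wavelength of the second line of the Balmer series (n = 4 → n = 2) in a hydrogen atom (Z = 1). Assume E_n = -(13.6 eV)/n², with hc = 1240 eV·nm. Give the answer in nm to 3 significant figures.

The Balmer series terminates on n_f = 2; the second line has n_i = 2+2 = 4.
ΔE = 13.60 × (1/2² − 1/4²) = 2.550 eV.
λ = 1240 / 2.550 = 486 nm.

486 nm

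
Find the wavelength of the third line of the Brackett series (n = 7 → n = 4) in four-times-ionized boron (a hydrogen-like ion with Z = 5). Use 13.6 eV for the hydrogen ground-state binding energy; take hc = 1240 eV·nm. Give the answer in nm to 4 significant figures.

86.65 nm

The Brackett series terminates on n_f = 4; the third line has n_i = 4+3 = 7.
ΔE = 340.0 × (1/4² − 1/7²) = 14.31 eV.
λ = 1240 / 14.31 = 86.65 nm.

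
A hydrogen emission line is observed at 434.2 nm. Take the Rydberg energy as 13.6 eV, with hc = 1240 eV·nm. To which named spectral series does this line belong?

Balmer

ΔE = 1240/434.2 = 2.856 eV.
This matches 13.6 × (1/2² − 1/5²), so n_f = 2: the Balmer series.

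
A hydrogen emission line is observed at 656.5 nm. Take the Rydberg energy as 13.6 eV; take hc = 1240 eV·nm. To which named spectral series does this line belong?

ΔE = 1240/656.5 = 1.889 eV.
This matches 13.6 × (1/2² − 1/3²), so n_f = 2: the Balmer series.

Balmer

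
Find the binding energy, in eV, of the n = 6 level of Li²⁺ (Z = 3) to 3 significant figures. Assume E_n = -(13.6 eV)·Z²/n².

3.40 eV

E_n = −13.6 Z²/n² = −122.4/n² eV for Z = 3.
E_6 = −122.4/36 = −3.40 eV, so ionization (to E = 0) requires 3.40 eV.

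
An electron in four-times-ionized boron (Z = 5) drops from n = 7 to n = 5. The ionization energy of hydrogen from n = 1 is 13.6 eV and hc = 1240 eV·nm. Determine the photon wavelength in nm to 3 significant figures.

186 nm

For Z = 5 the level energies scale as Z², so the effective Rydberg energy is 13.6 × 25 = 340.0 eV.
ΔE = 340.0 × (1/5² − 1/7²) = 340.0 × 0.01959 = 6.661 eV.
λ = hc/ΔE = 1240 / 6.661 = 186 nm.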